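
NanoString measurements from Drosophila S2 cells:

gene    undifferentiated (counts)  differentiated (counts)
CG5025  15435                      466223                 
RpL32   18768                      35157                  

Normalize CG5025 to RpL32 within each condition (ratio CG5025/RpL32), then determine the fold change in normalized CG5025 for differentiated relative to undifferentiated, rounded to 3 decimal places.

CG5025/RpL32 (undifferentiated) = 15435 / 18768 = 0.82241
CG5025/RpL32 (differentiated) = 466223 / 35157 = 13.261
Fold change = 13.261 / 0.82241 = 16.1248

16.125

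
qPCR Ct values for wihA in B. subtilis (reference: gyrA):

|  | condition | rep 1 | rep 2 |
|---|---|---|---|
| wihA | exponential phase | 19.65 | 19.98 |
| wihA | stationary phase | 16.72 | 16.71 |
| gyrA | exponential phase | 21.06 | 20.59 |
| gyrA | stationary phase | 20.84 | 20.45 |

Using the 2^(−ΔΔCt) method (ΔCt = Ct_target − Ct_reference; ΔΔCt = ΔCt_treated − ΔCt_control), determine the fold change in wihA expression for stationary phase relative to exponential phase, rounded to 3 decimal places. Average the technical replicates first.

Mean Ct: wihA exponential phase 19.815; wihA stationary phase 16.715; gyrA exponential phase 20.825; gyrA stationary phase 20.645
ΔCt(exponential phase) = 19.815 − 20.825 = -1.010
ΔCt(stationary phase) = 16.715 − 20.645 = -3.930
ΔΔCt = -3.930 − (-1.010) = -2.920
Fold change = 2^(−(-2.920)) = 2^2.920 = 7.5685

7.568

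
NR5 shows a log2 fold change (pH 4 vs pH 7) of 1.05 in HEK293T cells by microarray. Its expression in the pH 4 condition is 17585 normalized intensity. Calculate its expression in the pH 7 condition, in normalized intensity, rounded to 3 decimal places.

Fold change = 2^(1.05) = 2.0705
pH 7 expression = 17585 / 2.0705 = 8492.995

8492.995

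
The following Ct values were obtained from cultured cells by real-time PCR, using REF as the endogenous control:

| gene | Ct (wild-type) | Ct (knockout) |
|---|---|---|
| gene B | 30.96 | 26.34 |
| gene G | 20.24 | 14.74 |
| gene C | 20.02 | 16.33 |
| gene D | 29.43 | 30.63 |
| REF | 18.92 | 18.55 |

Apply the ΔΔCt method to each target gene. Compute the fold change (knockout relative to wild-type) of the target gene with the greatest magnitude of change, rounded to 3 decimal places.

gene B: ΔΔCt = (26.34−18.55) − (30.96−18.92) = 7.79 − 12.04 = -4.25; fold change = 2^4.25 = 19.027
gene G: ΔΔCt = (14.74−18.55) − (20.24−18.92) = -3.81 − 1.32 = -5.13; fold change = 2^5.13 = 35.017
gene C: ΔΔCt = (16.33−18.55) − (20.02−18.92) = -2.22 − 1.10 = -3.32; fold change = 2^3.32 = 9.987
gene D: ΔΔCt = (30.63−18.55) − (29.43−18.92) = 12.08 − 10.51 = 1.57; fold change = 2^-1.57 = 0.337
gene G has the largest |ΔΔCt| = 5.13.

35.017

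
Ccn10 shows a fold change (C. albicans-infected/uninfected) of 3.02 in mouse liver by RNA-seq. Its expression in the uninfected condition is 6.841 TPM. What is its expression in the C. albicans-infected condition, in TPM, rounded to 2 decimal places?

C. albicans-infected expression = 6.841 × 3.02 = 20.66

20.66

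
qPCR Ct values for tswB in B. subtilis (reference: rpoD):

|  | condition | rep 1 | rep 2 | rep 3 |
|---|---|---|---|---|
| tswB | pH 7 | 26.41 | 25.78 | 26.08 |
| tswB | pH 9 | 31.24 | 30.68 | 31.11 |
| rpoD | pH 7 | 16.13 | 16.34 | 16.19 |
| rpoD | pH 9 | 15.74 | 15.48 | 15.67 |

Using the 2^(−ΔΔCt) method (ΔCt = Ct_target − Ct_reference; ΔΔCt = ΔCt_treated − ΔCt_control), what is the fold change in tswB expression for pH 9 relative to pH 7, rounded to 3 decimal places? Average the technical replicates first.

Mean Ct: tswB pH 7 26.090; tswB pH 9 31.010; rpoD pH 7 16.220; rpoD pH 9 15.630
ΔCt(pH 7) = 26.090 − 16.220 = 9.870
ΔCt(pH 9) = 31.010 − 15.630 = 15.380
ΔΔCt = 15.380 − 9.870 = 5.510
Fold change = 2^(−5.510) = 0.0219

0.022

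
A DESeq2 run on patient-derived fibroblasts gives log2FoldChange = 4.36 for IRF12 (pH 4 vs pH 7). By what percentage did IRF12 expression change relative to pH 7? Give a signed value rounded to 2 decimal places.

1953.48%

Fold change = 2^(4.36) = 20.5348
Percent change = (FC − 1) × 100% = (20.5348 − 1) × 100 = 1953.48%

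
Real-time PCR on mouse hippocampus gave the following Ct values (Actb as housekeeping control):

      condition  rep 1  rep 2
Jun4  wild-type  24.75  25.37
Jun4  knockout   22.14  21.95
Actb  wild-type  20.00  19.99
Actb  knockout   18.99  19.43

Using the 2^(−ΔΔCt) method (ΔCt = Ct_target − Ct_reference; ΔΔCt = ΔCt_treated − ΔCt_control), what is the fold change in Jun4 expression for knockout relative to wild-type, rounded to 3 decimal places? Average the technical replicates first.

4.691

Mean Ct: Jun4 wild-type 25.060; Jun4 knockout 22.045; Actb wild-type 19.995; Actb knockout 19.210
ΔCt(wild-type) = 25.060 − 19.995 = 5.065
ΔCt(knockout) = 22.045 − 19.210 = 2.835
ΔΔCt = 2.835 − 5.065 = -2.230
Fold change = 2^(−(-2.230)) = 2^2.230 = 4.6913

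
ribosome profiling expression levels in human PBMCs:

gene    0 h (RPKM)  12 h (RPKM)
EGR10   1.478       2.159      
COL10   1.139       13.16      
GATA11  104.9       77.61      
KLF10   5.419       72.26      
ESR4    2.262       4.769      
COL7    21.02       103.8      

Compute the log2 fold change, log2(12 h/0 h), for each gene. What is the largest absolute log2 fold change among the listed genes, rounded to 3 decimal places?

3.737

log2(2.159/1.478) = 0.547  (EGR10)
log2(13.16/1.139) = 3.530  (COL10)
log2(77.61/104.9) = -0.435  (GATA11)
log2(72.26/5.419) = 3.737  (KLF10)
log2(4.769/2.262) = 1.076  (ESR4)
log2(103.8/21.02) = 2.304  (COL7)
The largest magnitude belongs to KLF10.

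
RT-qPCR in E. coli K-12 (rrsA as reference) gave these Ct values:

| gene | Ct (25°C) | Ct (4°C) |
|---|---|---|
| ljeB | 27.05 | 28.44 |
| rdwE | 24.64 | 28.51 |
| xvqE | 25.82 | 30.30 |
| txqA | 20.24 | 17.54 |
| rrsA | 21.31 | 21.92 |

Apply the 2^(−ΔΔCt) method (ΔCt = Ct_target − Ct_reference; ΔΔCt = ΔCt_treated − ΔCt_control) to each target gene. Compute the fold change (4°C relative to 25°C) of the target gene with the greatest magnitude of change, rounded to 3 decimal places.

0.068

ljeB: ΔΔCt = (28.44−21.92) − (27.05−21.31) = 6.52 − 5.74 = 0.78; fold change = 2^-0.78 = 0.582
rdwE: ΔΔCt = (28.51−21.92) − (24.64−21.31) = 6.59 − 3.33 = 3.26; fold change = 2^-3.26 = 0.104
xvqE: ΔΔCt = (30.30−21.92) − (25.82−21.31) = 8.38 − 4.51 = 3.87; fold change = 2^-3.87 = 0.068
txqA: ΔΔCt = (17.54−21.92) − (20.24−21.31) = -4.38 − (-1.07) = -3.31; fold change = 2^3.31 = 9.918
xvqE has the largest |ΔΔCt| = 3.87.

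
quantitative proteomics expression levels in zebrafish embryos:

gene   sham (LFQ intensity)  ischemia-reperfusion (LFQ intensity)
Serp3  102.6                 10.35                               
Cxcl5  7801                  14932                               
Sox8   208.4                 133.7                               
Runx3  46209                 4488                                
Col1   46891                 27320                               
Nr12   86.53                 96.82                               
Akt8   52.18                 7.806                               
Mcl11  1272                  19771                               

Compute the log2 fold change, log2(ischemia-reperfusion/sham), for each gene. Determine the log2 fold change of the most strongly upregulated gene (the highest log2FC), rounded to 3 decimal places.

log2(10.35/102.6) = -3.309  (Serp3)
log2(14932/7801) = 0.937  (Cxcl5)
log2(133.7/208.4) = -0.640  (Sox8)
log2(4488/46209) = -3.364  (Runx3)
log2(27320/46891) = -0.779  (Col1)
log2(96.82/86.53) = 0.162  (Nr12)
log2(7.806/52.18) = -2.741  (Akt8)
log2(19771/1272) = 3.958  (Mcl11)
Mcl11 is most strongly upregulated.

3.958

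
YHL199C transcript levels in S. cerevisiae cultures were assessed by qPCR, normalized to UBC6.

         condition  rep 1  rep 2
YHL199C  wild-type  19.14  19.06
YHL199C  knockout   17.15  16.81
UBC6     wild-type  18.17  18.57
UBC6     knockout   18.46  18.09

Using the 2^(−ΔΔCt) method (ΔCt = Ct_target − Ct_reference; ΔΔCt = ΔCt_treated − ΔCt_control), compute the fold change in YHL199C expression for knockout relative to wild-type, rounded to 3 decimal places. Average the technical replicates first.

Mean Ct: YHL199C wild-type 19.100; YHL199C knockout 16.980; UBC6 wild-type 18.370; UBC6 knockout 18.275
ΔCt(wild-type) = 19.100 − 18.370 = 0.730
ΔCt(knockout) = 16.980 − 18.275 = -1.295
ΔΔCt = -1.295 − 0.730 = -2.025
Fold change = 2^(−(-2.025)) = 2^2.025 = 4.0699

4.070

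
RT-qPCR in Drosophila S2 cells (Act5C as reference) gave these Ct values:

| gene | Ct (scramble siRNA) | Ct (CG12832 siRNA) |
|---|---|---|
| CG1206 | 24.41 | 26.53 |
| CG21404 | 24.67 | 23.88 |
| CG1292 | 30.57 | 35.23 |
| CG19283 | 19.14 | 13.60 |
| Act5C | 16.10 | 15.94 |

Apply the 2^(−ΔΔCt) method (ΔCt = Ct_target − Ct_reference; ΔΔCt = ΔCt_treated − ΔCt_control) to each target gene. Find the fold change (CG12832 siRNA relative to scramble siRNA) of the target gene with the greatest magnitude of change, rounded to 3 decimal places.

41.643

CG1206: ΔΔCt = (26.53−15.94) − (24.41−16.10) = 10.59 − 8.31 = 2.28; fold change = 2^-2.28 = 0.206
CG21404: ΔΔCt = (23.88−15.94) − (24.67−16.10) = 7.94 − 8.57 = -0.63; fold change = 2^0.63 = 1.548
CG1292: ΔΔCt = (35.23−15.94) − (30.57−16.10) = 19.29 − 14.47 = 4.82; fold change = 2^-4.82 = 0.035
CG19283: ΔΔCt = (13.60−15.94) − (19.14−16.10) = -2.34 − 3.04 = -5.38; fold change = 2^5.38 = 41.643
CG19283 has the largest |ΔΔCt| = 5.38.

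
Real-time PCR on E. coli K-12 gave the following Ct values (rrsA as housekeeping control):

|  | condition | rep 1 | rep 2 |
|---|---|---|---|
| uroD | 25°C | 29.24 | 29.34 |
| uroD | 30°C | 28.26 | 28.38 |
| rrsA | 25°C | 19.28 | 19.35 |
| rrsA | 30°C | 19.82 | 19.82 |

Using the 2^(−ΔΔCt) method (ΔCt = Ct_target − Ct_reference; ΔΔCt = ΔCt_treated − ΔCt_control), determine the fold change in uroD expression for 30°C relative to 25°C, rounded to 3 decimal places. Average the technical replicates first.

2.780

Mean Ct: uroD 25°C 29.290; uroD 30°C 28.320; rrsA 25°C 19.315; rrsA 30°C 19.820
ΔCt(25°C) = 29.290 − 19.315 = 9.975
ΔCt(30°C) = 28.320 − 19.820 = 8.500
ΔΔCt = 8.500 − 9.975 = -1.475
Fold change = 2^(−(-1.475)) = 2^1.475 = 2.7798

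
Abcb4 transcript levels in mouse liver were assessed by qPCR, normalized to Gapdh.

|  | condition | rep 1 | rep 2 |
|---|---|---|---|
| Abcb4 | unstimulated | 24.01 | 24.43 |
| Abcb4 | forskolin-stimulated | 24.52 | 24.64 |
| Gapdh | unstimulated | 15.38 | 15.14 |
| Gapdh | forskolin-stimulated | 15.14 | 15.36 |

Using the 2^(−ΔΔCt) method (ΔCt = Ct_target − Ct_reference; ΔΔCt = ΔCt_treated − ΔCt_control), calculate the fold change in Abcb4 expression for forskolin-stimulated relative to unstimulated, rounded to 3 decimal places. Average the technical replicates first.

0.774

Mean Ct: Abcb4 unstimulated 24.220; Abcb4 forskolin-stimulated 24.580; Gapdh unstimulated 15.260; Gapdh forskolin-stimulated 15.250
ΔCt(unstimulated) = 24.220 − 15.260 = 8.960
ΔCt(forskolin-stimulated) = 24.580 − 15.250 = 9.330
ΔΔCt = 9.330 − 8.960 = 0.370
Fold change = 2^(−0.370) = 0.7738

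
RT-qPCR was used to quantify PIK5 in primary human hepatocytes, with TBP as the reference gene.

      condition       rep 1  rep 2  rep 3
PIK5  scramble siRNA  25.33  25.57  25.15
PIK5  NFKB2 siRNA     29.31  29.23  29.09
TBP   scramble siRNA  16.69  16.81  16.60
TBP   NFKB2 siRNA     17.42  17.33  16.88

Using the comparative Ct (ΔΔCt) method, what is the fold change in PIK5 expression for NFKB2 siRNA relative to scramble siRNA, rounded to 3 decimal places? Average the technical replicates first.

Mean Ct: PIK5 scramble siRNA 25.350; PIK5 NFKB2 siRNA 29.210; TBP scramble siRNA 16.700; TBP NFKB2 siRNA 17.210
ΔCt(scramble siRNA) = 25.350 − 16.700 = 8.650
ΔCt(NFKB2 siRNA) = 29.210 − 17.210 = 12.000
ΔΔCt = 12.000 − 8.650 = 3.350
Fold change = 2^(−3.350) = 0.0981

0.098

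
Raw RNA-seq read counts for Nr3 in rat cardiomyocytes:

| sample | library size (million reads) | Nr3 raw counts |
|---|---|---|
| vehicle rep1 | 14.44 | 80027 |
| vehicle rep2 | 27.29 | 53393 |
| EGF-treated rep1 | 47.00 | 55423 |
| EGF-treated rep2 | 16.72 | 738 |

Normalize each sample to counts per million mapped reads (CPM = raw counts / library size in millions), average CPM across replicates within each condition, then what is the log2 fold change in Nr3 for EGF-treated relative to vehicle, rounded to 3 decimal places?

CPM(vehicle rep1) = 80027 / 14.44 = 5542.0360
CPM(vehicle rep2) = 53393 / 27.29 = 1956.5042
CPM(EGF-treated rep1) = 55423 / 47.00 = 1179.2128
CPM(EGF-treated rep2) = 738 / 16.72 = 44.1388
mean CPM(vehicle) = 3749.2701; mean CPM(EGF-treated) = 611.6758
Fold change = 611.6758 / 3749.2701 = 0.16315
log2(0.16315) = -2.6158

-2.616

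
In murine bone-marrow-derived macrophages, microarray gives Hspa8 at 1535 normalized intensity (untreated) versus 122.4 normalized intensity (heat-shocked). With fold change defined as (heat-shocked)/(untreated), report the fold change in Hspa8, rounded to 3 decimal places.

Fold change = 122.4 / 1535 = 0.0797
Hspa8 is downregulated.

0.080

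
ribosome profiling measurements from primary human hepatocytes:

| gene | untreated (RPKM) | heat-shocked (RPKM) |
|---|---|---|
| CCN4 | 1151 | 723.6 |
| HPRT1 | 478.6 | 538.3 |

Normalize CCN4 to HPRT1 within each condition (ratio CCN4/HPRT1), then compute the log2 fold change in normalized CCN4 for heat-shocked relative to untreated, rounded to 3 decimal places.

-0.839

CCN4/HPRT1 (untreated) = 1151 / 478.6 = 2.4049
CCN4/HPRT1 (heat-shocked) = 723.6 / 538.3 = 1.3442
Fold change = 1.3442 / 2.4049 = 0.5589
log2(0.5589) = -0.8392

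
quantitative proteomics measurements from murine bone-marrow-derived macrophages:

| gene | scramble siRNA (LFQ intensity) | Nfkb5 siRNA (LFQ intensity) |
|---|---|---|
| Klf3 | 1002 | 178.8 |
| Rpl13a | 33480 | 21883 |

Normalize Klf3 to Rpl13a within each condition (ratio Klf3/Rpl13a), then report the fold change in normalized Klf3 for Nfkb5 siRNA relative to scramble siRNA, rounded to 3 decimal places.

0.273

Klf3/Rpl13a (scramble siRNA) = 1002 / 33480 = 0.029928
Klf3/Rpl13a (Nfkb5 siRNA) = 178.8 / 21883 = 0.0081707
Fold change = 0.0081707 / 0.029928 = 0.2730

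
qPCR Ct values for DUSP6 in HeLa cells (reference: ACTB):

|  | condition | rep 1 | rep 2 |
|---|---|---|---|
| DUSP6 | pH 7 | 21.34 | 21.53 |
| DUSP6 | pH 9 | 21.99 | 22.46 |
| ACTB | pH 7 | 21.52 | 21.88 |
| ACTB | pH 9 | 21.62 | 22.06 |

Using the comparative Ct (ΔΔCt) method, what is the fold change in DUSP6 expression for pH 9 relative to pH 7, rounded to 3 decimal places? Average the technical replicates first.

Mean Ct: DUSP6 pH 7 21.435; DUSP6 pH 9 22.225; ACTB pH 7 21.700; ACTB pH 9 21.840
ΔCt(pH 7) = 21.435 − 21.700 = -0.265
ΔCt(pH 9) = 22.225 − 21.840 = 0.385
ΔΔCt = 0.385 − (-0.265) = 0.650
Fold change = 2^(−0.650) = 0.6373

0.637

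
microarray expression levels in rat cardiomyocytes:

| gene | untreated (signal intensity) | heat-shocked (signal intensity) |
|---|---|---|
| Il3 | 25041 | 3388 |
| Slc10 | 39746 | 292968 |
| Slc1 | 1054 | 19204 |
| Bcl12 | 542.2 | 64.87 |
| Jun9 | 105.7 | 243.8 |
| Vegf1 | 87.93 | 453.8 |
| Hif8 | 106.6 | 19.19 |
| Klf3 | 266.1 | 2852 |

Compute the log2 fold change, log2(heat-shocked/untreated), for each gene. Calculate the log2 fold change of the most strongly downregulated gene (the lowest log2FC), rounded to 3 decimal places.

log2(3388/25041) = -2.886  (Il3)
log2(292968/39746) = 2.882  (Slc10)
log2(19204/1054) = 4.187  (Slc1)
log2(64.87/542.2) = -3.063  (Bcl12)
log2(243.8/105.7) = 1.206  (Jun9)
log2(453.8/87.93) = 2.368  (Vegf1)
log2(19.19/106.6) = -2.474  (Hif8)
log2(2852/266.1) = 3.422  (Klf3)
Bcl12 is most strongly downregulated.

-3.063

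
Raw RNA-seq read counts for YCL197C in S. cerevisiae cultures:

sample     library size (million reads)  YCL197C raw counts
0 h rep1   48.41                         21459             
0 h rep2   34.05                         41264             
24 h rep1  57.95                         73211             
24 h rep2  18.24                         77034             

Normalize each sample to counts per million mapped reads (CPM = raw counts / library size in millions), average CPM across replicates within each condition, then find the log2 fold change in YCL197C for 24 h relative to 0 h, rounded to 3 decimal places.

1.729

CPM(0 h rep1) = 21459 / 48.41 = 443.2762
CPM(0 h rep2) = 41264 / 34.05 = 1211.8649
CPM(24 h rep1) = 73211 / 57.95 = 1263.3477
CPM(24 h rep2) = 77034 / 18.24 = 4223.3553
mean CPM(0 h) = 827.5705; mean CPM(24 h) = 2743.3515
Fold change = 2743.3515 / 827.5705 = 3.31495
log2(3.31495) = 1.7290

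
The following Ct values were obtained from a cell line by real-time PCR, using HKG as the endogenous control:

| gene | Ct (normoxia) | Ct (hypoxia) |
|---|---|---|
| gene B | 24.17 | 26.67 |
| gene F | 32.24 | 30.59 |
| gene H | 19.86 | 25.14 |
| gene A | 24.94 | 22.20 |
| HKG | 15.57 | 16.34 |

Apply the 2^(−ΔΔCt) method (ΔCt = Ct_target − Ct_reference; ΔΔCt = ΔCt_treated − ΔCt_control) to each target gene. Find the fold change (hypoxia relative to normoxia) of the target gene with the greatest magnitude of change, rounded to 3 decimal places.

gene B: ΔΔCt = (26.67−16.34) − (24.17−15.57) = 10.33 − 8.60 = 1.73; fold change = 2^-1.73 = 0.301
gene F: ΔΔCt = (30.59−16.34) − (32.24−15.57) = 14.25 − 16.67 = -2.42; fold change = 2^2.42 = 5.352
gene H: ΔΔCt = (25.14−16.34) − (19.86−15.57) = 8.80 − 4.29 = 4.51; fold change = 2^-4.51 = 0.044
gene A: ΔΔCt = (22.20−16.34) − (24.94−15.57) = 5.86 − 9.37 = -3.51; fold change = 2^3.51 = 11.392
gene H has the largest |ΔΔCt| = 4.51.

0.044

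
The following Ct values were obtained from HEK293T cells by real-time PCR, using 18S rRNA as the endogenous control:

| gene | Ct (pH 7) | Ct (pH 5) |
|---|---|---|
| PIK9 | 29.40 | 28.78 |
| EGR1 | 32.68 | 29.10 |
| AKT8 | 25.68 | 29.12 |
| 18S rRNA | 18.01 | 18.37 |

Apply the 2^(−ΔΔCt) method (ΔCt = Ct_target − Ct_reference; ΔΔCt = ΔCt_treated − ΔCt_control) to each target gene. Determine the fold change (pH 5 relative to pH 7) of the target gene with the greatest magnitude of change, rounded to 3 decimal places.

PIK9: ΔΔCt = (28.78−18.37) − (29.40−18.01) = 10.41 − 11.39 = -0.98; fold change = 2^0.98 = 1.972
EGR1: ΔΔCt = (29.10−18.37) − (32.68−18.01) = 10.73 − 14.67 = -3.94; fold change = 2^3.94 = 15.348
AKT8: ΔΔCt = (29.12−18.37) − (25.68−18.01) = 10.75 − 7.67 = 3.08; fold change = 2^-3.08 = 0.118
EGR1 has the largest |ΔΔCt| = 3.94.

15.348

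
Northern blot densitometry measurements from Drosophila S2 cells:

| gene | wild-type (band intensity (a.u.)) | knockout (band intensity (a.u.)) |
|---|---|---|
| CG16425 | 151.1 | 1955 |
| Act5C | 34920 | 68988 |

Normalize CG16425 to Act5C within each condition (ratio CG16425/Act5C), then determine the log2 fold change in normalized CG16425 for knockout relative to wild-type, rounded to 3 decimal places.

CG16425/Act5C (wild-type) = 151.1 / 34920 = 0.004327
CG16425/Act5C (knockout) = 1955 / 68988 = 0.028338
Fold change = 0.028338 / 0.004327 = 6.5491
log2(6.5491) = 2.7113

2.711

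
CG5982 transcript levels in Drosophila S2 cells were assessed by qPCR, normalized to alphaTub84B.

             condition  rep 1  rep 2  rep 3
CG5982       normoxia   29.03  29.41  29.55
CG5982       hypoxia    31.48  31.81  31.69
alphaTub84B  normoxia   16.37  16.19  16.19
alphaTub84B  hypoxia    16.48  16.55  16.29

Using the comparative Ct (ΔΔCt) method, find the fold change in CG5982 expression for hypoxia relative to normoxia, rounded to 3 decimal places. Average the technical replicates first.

Mean Ct: CG5982 normoxia 29.330; CG5982 hypoxia 31.660; alphaTub84B normoxia 16.250; alphaTub84B hypoxia 16.440
ΔCt(normoxia) = 29.330 − 16.250 = 13.080
ΔCt(hypoxia) = 31.660 − 16.440 = 15.220
ΔΔCt = 15.220 − 13.080 = 2.140
Fold change = 2^(−2.140) = 0.2269

0.227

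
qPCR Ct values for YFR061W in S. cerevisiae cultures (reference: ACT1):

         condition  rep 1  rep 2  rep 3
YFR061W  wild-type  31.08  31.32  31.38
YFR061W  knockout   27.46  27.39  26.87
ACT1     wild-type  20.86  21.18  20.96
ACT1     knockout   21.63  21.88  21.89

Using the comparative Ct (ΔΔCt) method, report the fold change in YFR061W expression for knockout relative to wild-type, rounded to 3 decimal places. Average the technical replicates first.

Mean Ct: YFR061W wild-type 31.260; YFR061W knockout 27.240; ACT1 wild-type 21.000; ACT1 knockout 21.800
ΔCt(wild-type) = 31.260 − 21.000 = 10.260
ΔCt(knockout) = 27.240 − 21.800 = 5.440
ΔΔCt = 5.440 − 10.260 = -4.820
Fold change = 2^(−(-4.820)) = 2^4.820 = 28.2465

28.246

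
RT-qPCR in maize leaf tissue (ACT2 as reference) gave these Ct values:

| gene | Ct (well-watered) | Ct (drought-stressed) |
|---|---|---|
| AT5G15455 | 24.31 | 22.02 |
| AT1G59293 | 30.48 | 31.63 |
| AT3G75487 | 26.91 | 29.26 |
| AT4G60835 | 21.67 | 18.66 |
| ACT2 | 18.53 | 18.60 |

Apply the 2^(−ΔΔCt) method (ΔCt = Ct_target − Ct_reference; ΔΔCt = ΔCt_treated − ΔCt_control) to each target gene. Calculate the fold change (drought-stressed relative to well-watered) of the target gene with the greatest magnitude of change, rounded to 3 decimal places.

8.456

AT5G15455: ΔΔCt = (22.02−18.60) − (24.31−18.53) = 3.42 − 5.78 = -2.36; fold change = 2^2.36 = 5.134
AT1G59293: ΔΔCt = (31.63−18.60) − (30.48−18.53) = 13.03 − 11.95 = 1.08; fold change = 2^-1.08 = 0.473
AT3G75487: ΔΔCt = (29.26−18.60) − (26.91−18.53) = 10.66 − 8.38 = 2.28; fold change = 2^-2.28 = 0.206
AT4G60835: ΔΔCt = (18.66−18.60) − (21.67−18.53) = 0.06 − 3.14 = -3.08; fold change = 2^3.08 = 8.456
AT4G60835 has the largest |ΔΔCt| = 3.08.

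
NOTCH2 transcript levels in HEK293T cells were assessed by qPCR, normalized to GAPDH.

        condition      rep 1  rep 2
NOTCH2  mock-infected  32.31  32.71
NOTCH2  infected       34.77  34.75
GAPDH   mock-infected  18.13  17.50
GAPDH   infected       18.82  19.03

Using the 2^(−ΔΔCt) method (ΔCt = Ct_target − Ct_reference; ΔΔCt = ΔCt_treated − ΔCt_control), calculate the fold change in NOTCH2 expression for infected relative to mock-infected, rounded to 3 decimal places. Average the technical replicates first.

0.454

Mean Ct: NOTCH2 mock-infected 32.510; NOTCH2 infected 34.760; GAPDH mock-infected 17.815; GAPDH infected 18.925
ΔCt(mock-infected) = 32.510 − 17.815 = 14.695
ΔCt(infected) = 34.760 − 18.925 = 15.835
ΔΔCt = 15.835 − 14.695 = 1.140
Fold change = 2^(−1.140) = 0.4538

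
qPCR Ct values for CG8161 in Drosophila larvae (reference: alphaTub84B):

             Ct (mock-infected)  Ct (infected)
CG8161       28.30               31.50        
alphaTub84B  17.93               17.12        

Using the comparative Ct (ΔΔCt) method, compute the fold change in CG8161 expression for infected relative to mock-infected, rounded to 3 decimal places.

ΔCt(mock-infected) = 28.300 − 17.930 = 10.370
ΔCt(infected) = 31.500 − 17.120 = 14.380
ΔΔCt = 14.380 − 10.370 = 4.010
Fold change = 2^(−4.010) = 0.0621

0.062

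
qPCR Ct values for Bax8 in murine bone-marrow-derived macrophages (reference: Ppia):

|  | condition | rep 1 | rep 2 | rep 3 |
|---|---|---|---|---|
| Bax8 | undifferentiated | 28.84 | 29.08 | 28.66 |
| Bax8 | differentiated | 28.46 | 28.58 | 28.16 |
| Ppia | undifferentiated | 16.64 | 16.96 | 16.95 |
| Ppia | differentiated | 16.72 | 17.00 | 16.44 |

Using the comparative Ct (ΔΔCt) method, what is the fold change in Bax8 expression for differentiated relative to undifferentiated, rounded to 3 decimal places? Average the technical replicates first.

1.257

Mean Ct: Bax8 undifferentiated 28.860; Bax8 differentiated 28.400; Ppia undifferentiated 16.850; Ppia differentiated 16.720
ΔCt(undifferentiated) = 28.860 − 16.850 = 12.010
ΔCt(differentiated) = 28.400 − 16.720 = 11.680
ΔΔCt = 11.680 − 12.010 = -0.330
Fold change = 2^(−(-0.330)) = 2^0.330 = 1.2570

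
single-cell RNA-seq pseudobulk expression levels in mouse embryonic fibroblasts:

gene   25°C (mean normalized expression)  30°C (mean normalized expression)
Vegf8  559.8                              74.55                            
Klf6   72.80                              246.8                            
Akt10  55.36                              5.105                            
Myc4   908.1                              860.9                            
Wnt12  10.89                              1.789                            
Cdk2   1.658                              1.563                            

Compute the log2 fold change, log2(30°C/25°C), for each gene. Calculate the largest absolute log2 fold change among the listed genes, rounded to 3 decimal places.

3.439

log2(74.55/559.8) = -2.909  (Vegf8)
log2(246.8/72.80) = 1.761  (Klf6)
log2(5.105/55.36) = -3.439  (Akt10)
log2(860.9/908.1) = -0.077  (Myc4)
log2(1.789/10.89) = -2.606  (Wnt12)
log2(1.563/1.658) = -0.085  (Cdk2)
The largest magnitude belongs to Akt10.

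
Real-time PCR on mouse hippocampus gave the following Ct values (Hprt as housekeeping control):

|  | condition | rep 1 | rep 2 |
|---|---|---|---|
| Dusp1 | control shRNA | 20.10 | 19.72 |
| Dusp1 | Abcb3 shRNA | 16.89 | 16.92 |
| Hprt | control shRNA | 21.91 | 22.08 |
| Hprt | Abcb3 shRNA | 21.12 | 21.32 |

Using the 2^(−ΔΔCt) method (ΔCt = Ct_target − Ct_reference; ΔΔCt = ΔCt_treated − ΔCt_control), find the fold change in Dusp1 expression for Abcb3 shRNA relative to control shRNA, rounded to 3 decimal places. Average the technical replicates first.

Mean Ct: Dusp1 control shRNA 19.910; Dusp1 Abcb3 shRNA 16.905; Hprt control shRNA 21.995; Hprt Abcb3 shRNA 21.220
ΔCt(control shRNA) = 19.910 − 21.995 = -2.085
ΔCt(Abcb3 shRNA) = 16.905 − 21.220 = -4.315
ΔΔCt = -4.315 − (-2.085) = -2.230
Fold change = 2^(−(-2.230)) = 2^2.230 = 4.6913

4.691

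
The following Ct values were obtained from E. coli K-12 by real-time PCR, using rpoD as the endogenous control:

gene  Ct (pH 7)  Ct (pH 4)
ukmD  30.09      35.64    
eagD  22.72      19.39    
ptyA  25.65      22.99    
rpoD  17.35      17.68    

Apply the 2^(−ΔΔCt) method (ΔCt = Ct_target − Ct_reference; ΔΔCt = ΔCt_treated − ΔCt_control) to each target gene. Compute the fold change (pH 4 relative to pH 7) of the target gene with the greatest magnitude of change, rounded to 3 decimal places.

0.027

ukmD: ΔΔCt = (35.64−17.68) − (30.09−17.35) = 17.96 − 12.74 = 5.22; fold change = 2^-5.22 = 0.027
eagD: ΔΔCt = (19.39−17.68) − (22.72−17.35) = 1.71 − 5.37 = -3.66; fold change = 2^3.66 = 12.641
ptyA: ΔΔCt = (22.99−17.68) − (25.65−17.35) = 5.31 − 8.30 = -2.99; fold change = 2^2.99 = 7.945
ukmD has the largest |ΔΔCt| = 5.22.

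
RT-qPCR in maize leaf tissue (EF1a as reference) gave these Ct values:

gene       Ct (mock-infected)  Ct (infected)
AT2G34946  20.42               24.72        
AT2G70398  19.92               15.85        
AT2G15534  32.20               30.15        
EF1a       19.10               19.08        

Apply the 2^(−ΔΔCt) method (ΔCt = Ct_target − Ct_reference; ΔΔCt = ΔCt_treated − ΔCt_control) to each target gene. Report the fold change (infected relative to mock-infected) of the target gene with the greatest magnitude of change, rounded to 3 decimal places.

0.050

AT2G34946: ΔΔCt = (24.72−19.08) − (20.42−19.10) = 5.64 − 1.32 = 4.32; fold change = 2^-4.32 = 0.050
AT2G70398: ΔΔCt = (15.85−19.08) − (19.92−19.10) = -3.23 − 0.82 = -4.05; fold change = 2^4.05 = 16.564
AT2G15534: ΔΔCt = (30.15−19.08) − (32.20−19.10) = 11.07 − 13.10 = -2.03; fold change = 2^2.03 = 4.084
AT2G34946 has the largest |ΔΔCt| = 4.32.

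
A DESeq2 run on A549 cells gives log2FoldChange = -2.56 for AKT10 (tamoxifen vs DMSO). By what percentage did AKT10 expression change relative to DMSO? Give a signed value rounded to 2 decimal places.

-83.04%

Fold change = 2^(-2.56) = 0.1696
Percent change = (FC − 1) × 100% = (0.1696 − 1) × 100 = -83.04%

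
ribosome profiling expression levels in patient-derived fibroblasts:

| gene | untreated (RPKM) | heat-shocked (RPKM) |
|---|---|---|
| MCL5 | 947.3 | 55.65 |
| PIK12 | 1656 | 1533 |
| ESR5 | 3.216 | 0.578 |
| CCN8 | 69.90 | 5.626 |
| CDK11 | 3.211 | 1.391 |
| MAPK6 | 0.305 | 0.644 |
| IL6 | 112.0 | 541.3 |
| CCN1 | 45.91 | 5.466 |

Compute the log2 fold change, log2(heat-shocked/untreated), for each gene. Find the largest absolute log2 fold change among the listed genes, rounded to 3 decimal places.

log2(55.65/947.3) = -4.089  (MCL5)
log2(1533/1656) = -0.111  (PIK12)
log2(0.578/3.216) = -2.476  (ESR5)
log2(5.626/69.90) = -3.635  (CCN8)
log2(1.391/3.211) = -1.207  (CDK11)
log2(0.644/0.305) = 1.078  (MAPK6)
log2(541.3/112.0) = 2.273  (IL6)
log2(5.466/45.91) = -3.070  (CCN1)
The largest magnitude belongs to MCL5.

4.089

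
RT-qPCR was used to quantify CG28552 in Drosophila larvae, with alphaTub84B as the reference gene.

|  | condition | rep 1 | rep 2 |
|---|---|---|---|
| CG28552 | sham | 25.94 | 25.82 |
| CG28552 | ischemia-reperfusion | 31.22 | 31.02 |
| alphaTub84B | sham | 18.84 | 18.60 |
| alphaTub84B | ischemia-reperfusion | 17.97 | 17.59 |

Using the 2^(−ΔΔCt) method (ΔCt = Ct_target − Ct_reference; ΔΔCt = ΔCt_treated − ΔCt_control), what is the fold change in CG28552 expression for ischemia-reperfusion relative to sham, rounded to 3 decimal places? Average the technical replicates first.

Mean Ct: CG28552 sham 25.880; CG28552 ischemia-reperfusion 31.120; alphaTub84B sham 18.720; alphaTub84B ischemia-reperfusion 17.780
ΔCt(sham) = 25.880 − 18.720 = 7.160
ΔCt(ischemia-reperfusion) = 31.120 − 17.780 = 13.340
ΔΔCt = 13.340 − 7.160 = 6.180
Fold change = 2^(−6.180) = 0.0138

0.014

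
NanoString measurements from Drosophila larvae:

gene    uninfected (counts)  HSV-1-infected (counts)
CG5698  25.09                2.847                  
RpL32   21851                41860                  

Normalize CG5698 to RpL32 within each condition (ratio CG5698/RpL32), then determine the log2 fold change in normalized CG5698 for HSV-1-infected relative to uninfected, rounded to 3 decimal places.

-4.077

CG5698/RpL32 (uninfected) = 25.09 / 21851 = 0.0011482
CG5698/RpL32 (HSV-1-infected) = 2.847 / 41860 = 6.8012e-05
Fold change = 6.8012e-05 / 0.0011482 = 0.0592
log2(0.0592) = -4.0775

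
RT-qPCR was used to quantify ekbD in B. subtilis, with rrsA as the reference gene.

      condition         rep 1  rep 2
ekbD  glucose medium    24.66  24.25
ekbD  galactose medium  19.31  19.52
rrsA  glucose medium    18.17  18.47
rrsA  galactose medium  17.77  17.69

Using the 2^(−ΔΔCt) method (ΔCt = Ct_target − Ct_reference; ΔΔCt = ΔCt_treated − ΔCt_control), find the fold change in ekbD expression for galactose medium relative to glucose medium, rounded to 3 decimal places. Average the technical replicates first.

Mean Ct: ekbD glucose medium 24.455; ekbD galactose medium 19.415; rrsA glucose medium 18.320; rrsA galactose medium 17.730
ΔCt(glucose medium) = 24.455 − 18.320 = 6.135
ΔCt(galactose medium) = 19.415 − 17.730 = 1.685
ΔΔCt = 1.685 − 6.135 = -4.450
Fold change = 2^(−(-4.450)) = 2^4.450 = 21.8566

21.857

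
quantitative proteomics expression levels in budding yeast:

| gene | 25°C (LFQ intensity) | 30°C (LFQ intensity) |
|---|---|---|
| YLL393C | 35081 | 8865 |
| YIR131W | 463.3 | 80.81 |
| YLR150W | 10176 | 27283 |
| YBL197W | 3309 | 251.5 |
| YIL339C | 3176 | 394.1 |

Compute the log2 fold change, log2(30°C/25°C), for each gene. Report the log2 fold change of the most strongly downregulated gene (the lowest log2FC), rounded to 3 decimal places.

-3.718

log2(8865/35081) = -1.984  (YLL393C)
log2(80.81/463.3) = -2.519  (YIR131W)
log2(27283/10176) = 1.423  (YLR150W)
log2(251.5/3309) = -3.718  (YBL197W)
log2(394.1/3176) = -3.011  (YIL339C)
YBL197W is most strongly downregulated.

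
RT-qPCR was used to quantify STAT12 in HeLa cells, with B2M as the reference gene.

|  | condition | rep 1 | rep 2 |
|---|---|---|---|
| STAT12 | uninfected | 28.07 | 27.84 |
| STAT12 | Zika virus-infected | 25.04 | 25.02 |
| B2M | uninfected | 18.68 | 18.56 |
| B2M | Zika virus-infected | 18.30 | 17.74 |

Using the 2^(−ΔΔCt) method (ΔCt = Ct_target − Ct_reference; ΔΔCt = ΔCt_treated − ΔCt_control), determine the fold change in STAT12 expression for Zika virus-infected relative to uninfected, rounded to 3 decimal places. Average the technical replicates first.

5.011

Mean Ct: STAT12 uninfected 27.955; STAT12 Zika virus-infected 25.030; B2M uninfected 18.620; B2M Zika virus-infected 18.020
ΔCt(uninfected) = 27.955 − 18.620 = 9.335
ΔCt(Zika virus-infected) = 25.030 − 18.020 = 7.010
ΔΔCt = 7.010 − 9.335 = -2.325
Fold change = 2^(−(-2.325)) = 2^2.325 = 5.0107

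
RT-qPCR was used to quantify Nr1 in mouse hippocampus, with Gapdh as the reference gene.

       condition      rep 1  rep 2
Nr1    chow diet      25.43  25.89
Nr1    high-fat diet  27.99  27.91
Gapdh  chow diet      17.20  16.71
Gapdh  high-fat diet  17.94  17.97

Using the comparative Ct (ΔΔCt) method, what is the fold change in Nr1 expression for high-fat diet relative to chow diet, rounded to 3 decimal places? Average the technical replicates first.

Mean Ct: Nr1 chow diet 25.660; Nr1 high-fat diet 27.950; Gapdh chow diet 16.955; Gapdh high-fat diet 17.955
ΔCt(chow diet) = 25.660 − 16.955 = 8.705
ΔCt(high-fat diet) = 27.950 − 17.955 = 9.995
ΔΔCt = 9.995 − 8.705 = 1.290
Fold change = 2^(−1.290) = 0.4090

0.409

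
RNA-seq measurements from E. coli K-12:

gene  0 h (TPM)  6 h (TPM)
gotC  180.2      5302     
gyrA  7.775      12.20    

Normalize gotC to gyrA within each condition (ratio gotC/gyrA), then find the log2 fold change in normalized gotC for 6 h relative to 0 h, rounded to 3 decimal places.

4.229

gotC/gyrA (0 h) = 180.2 / 7.775 = 23.177
gotC/gyrA (6 h) = 5302 / 12.20 = 434.59
Fold change = 434.59 / 23.177 = 18.7510
log2(18.7510) = 4.2289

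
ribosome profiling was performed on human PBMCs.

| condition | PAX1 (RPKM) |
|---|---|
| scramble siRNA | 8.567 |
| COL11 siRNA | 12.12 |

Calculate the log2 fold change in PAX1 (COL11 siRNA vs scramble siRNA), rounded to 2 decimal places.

0.50

Fold change = 12.12 / 8.567 = 1.4147
log2(1.4147) = 0.501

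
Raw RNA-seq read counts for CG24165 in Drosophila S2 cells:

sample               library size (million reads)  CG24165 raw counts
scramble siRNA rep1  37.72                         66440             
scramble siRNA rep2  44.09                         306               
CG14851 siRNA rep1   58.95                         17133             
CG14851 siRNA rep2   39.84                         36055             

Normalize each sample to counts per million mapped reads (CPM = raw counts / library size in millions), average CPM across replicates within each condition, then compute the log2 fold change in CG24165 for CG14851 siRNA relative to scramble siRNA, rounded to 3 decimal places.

-0.565

CPM(scramble siRNA rep1) = 66440 / 37.72 = 1761.3998
CPM(scramble siRNA rep2) = 306 / 44.09 = 6.9403
CPM(CG14851 siRNA rep1) = 17133 / 58.95 = 290.6361
CPM(CG14851 siRNA rep2) = 36055 / 39.84 = 904.9950
mean CPM(scramble siRNA) = 884.1701; mean CPM(CG14851 siRNA) = 597.8156
Fold change = 597.8156 / 884.1701 = 0.67613
log2(0.67613) = -0.5646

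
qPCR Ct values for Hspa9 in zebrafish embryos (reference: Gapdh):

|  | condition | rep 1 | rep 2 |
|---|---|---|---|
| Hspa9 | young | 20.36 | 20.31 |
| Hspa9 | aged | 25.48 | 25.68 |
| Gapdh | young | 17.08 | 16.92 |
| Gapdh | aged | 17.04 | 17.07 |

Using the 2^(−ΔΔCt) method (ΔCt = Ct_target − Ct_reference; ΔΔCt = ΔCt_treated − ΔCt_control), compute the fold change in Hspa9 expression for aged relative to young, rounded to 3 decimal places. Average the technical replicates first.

Mean Ct: Hspa9 young 20.335; Hspa9 aged 25.580; Gapdh young 17.000; Gapdh aged 17.055
ΔCt(young) = 20.335 − 17.000 = 3.335
ΔCt(aged) = 25.580 − 17.055 = 8.525
ΔΔCt = 8.525 − 3.335 = 5.190
Fold change = 2^(−5.190) = 0.0274

0.027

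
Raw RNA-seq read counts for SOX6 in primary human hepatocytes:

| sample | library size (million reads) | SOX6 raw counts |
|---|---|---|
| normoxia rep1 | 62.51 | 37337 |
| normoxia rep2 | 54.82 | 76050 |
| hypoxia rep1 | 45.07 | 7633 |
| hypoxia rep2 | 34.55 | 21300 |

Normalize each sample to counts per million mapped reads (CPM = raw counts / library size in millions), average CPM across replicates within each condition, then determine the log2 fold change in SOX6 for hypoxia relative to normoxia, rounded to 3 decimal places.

-1.336

CPM(normoxia rep1) = 37337 / 62.51 = 597.2964
CPM(normoxia rep2) = 76050 / 54.82 = 1387.2674
CPM(hypoxia rep1) = 7633 / 45.07 = 169.3588
CPM(hypoxia rep2) = 21300 / 34.55 = 616.4978
mean CPM(normoxia) = 992.2819; mean CPM(hypoxia) = 392.9283
Fold change = 392.9283 / 992.2819 = 0.39598
log2(0.39598) = -1.3365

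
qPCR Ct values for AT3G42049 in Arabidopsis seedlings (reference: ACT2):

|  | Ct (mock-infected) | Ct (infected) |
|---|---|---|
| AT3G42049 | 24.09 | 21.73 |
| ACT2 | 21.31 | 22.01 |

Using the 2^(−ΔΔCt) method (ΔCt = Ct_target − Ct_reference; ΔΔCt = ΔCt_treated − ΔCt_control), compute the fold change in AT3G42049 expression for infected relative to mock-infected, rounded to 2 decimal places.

ΔCt(mock-infected) = 24.090 − 21.310 = 2.780
ΔCt(infected) = 21.730 − 22.010 = -0.280
ΔΔCt = -0.280 − 2.780 = -3.060
Fold change = 2^(−(-3.060)) = 2^3.060 = 8.340

8.34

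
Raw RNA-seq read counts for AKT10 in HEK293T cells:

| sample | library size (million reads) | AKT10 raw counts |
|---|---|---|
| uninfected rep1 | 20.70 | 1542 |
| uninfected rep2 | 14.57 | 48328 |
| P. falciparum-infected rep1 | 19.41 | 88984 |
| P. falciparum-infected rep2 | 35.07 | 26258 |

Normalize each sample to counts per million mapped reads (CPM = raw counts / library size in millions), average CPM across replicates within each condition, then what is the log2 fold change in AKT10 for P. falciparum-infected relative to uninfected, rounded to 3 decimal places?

CPM(uninfected rep1) = 1542 / 20.70 = 74.4928
CPM(uninfected rep2) = 48328 / 14.57 = 3316.9526
CPM(P. falciparum-infected rep1) = 88984 / 19.41 = 4584.4410
CPM(P. falciparum-infected rep2) = 26258 / 35.07 = 748.7311
mean CPM(uninfected) = 1695.7227; mean CPM(P. falciparum-infected) = 2666.5861
Fold change = 2666.5861 / 1695.7227 = 1.57254
log2(1.57254) = 0.6531

0.653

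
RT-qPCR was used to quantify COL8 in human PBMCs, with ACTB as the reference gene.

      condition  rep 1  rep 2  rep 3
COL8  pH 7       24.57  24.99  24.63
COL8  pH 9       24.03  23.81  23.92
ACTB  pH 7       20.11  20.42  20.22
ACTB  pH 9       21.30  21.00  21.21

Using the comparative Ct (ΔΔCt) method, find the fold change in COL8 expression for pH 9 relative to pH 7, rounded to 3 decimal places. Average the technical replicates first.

Mean Ct: COL8 pH 7 24.730; COL8 pH 9 23.920; ACTB pH 7 20.250; ACTB pH 9 21.170
ΔCt(pH 7) = 24.730 − 20.250 = 4.480
ΔCt(pH 9) = 23.920 − 21.170 = 2.750
ΔΔCt = 2.750 − 4.480 = -1.730
Fold change = 2^(−(-1.730)) = 2^1.730 = 3.3173

3.317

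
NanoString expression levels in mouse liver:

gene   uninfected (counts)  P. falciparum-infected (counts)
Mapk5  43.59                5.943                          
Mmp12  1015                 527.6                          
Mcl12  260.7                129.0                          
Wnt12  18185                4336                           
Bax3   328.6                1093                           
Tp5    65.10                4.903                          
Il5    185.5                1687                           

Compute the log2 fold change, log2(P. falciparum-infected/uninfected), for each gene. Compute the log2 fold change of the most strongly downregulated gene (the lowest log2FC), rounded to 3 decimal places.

log2(5.943/43.59) = -2.875  (Mapk5)
log2(527.6/1015) = -0.944  (Mmp12)
log2(129.0/260.7) = -1.015  (Mcl12)
log2(4336/18185) = -2.068  (Wnt12)
log2(1093/328.6) = 1.734  (Bax3)
log2(4.903/65.10) = -3.731  (Tp5)
log2(1687/185.5) = 3.185  (Il5)
Tp5 is most strongly downregulated.

-3.731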